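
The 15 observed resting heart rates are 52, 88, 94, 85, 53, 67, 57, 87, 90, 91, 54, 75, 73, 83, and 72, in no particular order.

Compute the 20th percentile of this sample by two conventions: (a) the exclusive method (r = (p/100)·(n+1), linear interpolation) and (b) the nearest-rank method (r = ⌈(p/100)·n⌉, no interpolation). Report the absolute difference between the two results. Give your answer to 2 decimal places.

Sorted: 52, 53, 54, 57, 67, 72, 73, 75, 83, 85, 87, 88, 90, 91, 94.
n = 15.
(a) r = 3.2; between ranks 3 (54) and 4 (57): 54.6.
(b) the nearest-rank method: rank 3 → 54.
|54.6 − 54| = 0.6.

0.60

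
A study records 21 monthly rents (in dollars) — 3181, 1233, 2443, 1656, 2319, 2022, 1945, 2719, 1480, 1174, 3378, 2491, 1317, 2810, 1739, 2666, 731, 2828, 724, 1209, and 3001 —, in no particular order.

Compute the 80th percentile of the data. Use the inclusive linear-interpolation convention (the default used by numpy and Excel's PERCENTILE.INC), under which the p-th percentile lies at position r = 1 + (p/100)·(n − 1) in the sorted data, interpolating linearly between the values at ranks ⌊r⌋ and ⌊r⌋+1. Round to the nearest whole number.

2810

Sorted: 724, 731, 1174, 1209, 1233, 1317, 1480, 1656, 1739, 1945, 2022, 2319, 2443, 2491, 2666, 2719, 2810, 2828, 3001, 3181, 3378.
n = 21.
r = 1 + (80/100)·(21 − 1) = 1 + 16 = 17.
r is an integer, so P80 is the value at rank 17: 2810.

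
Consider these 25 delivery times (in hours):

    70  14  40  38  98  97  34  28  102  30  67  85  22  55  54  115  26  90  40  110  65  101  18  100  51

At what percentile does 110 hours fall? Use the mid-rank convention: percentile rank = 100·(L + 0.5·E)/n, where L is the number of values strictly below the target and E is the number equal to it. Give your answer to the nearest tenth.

94.0

Sorted: 14, 18, 22, 26, 28, 30, 34, 38, 40, 40, 51, 54, 55, 65, 67, 70, 85, 90, 97, 98, 100, 101, 102, 110, 115.
Count below 110: L = 23; count equal: E = 1; n = 25.
Percentile rank = 100·(23 + 0.5·1)/25 = 100·23.5/25 = 94.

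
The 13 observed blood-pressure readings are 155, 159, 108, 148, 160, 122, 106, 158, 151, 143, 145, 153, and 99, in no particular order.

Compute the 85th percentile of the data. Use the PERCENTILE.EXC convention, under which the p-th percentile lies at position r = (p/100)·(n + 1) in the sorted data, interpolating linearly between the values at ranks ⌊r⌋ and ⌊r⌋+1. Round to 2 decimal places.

Sorted: 99, 106, 108, 122, 143, 145, 148, 151, 153, 155, 158, 159, 160.
n = 13.
r = (85/100)·(13 + 1) = 11.9.
Rank 11 is 158 and rank 12 is 159.
Interpolate: 158 + 0.9·(159 − 158) = 158 + 0.9·1 = 158.9.

158.90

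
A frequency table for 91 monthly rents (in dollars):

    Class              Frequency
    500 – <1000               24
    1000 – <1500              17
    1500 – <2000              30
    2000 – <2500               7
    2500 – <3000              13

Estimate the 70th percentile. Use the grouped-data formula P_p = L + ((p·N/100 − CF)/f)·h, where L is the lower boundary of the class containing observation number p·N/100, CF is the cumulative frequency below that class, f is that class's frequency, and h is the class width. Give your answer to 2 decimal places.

N = 91; target position k = 70/100 · 91 = 63.7.
Cumulative frequencies: 24, 41, 71, 78, 91.
Observation 63.7 falls in the class 1500 – <2000.
L = 1500, CF = 41, f = 30, h = 500.
P70 = 1500 + ((63.7 − 41)/30)·500 = 1500 + 378.333 = 1878.33.

1878.33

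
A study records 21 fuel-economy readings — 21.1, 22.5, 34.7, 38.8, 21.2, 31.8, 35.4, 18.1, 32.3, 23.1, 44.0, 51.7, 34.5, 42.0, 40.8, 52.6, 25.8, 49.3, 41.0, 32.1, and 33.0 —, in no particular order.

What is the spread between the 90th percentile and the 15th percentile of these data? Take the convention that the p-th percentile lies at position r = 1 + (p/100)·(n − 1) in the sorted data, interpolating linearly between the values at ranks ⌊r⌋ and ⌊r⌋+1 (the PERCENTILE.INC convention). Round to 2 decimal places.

Sorted: 18.1, 21.1, 21.2, 22.5, 23.1, 25.8, 31.8, 32.1, 32.3, 33.0, 34.5, 34.7, 35.4, 38.8, 40.8, 41.0, 42.0, 44.0, 49.3, 51.7, 52.6.
n = 21.
P15: r = 4 (integer) → 22.5.
P90: r = 19 (integer) → 49.3.
Difference: 49.3 − 22.5 = 26.8.

26.80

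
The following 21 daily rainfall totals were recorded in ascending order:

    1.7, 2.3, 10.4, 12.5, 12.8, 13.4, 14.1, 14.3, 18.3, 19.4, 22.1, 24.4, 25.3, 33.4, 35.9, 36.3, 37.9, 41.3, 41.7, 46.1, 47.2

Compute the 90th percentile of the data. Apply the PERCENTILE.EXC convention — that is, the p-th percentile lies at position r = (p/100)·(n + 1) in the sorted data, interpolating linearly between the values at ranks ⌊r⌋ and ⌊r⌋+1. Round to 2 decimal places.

n = 21.
r = (90/100)·(21 + 1) = 19.8.
Rank 19 is 41.7 and rank 20 is 46.1.
Interpolate: 41.7 + 0.8·(46.1 − 41.7) = 41.7 + 0.8·4.4 = 45.22.

45.22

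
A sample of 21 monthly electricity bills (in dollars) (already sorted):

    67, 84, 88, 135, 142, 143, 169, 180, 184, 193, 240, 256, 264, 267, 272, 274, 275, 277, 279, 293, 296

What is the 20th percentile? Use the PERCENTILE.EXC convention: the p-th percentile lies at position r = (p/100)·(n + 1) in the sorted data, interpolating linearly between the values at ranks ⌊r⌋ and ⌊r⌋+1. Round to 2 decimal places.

n = 21.
r = (20/100)·(21 + 1) = 4.4.
Rank 4 is 135 and rank 5 is 142.
Interpolate: 135 + 0.4·(142 − 135) = 135 + 0.4·7 = 137.8.

137.80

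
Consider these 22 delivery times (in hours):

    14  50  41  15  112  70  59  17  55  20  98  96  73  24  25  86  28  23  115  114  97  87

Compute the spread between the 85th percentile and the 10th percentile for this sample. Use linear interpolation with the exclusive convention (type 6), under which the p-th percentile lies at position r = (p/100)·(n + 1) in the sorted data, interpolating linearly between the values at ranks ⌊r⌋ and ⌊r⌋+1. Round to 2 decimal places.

Sorted: 14, 15, 17, 20, 23, 24, 25, 28, 41, 50, 55, 59, 70, 73, 86, 87, 96, 97, 98, 112, 114, 115.
n = 22.
P10: r = 2.3; ranks 2–3 are 15, 17; interpolating gives 15.6.
P85: r = 19.55; ranks 19–20 are 98, 112; interpolating gives 105.7.
Difference: 105.7 − 15.6 = 90.1.

90.10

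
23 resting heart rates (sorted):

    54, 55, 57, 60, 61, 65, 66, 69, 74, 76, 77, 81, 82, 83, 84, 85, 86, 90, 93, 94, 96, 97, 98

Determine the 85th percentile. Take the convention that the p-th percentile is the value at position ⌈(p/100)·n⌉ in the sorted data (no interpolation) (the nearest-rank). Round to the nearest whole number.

n = 23.
Position = ⌈85/100 · 23⌉ = ⌈19.55⌉ = 20.
The value at rank 20 is 94.

94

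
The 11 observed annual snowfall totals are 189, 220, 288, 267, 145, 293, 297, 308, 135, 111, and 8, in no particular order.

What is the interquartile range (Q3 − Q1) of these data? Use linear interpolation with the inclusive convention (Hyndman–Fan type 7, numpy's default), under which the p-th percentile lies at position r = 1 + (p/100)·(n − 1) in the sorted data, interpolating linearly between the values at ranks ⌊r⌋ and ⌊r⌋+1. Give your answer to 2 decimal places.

150.50

Sorted: 8, 111, 135, 145, 189, 220, 267, 288, 293, 297, 308.
n = 11.
P25: r = 3.5; ranks 3–4 are 135, 145; interpolating gives 140.
P75: r = 8.5; ranks 8–9 are 288, 293; interpolating gives 290.5.
Difference: 290.5 − 140 = 150.5.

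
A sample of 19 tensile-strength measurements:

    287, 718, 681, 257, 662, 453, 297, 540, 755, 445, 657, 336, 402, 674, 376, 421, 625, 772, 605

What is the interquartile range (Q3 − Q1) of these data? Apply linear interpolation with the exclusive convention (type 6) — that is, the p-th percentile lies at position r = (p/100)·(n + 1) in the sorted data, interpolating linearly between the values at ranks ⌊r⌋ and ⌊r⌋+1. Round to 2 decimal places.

298.00

Sorted: 257, 287, 297, 336, 376, 402, 421, 445, 453, 540, 605, 625, 657, 662, 674, 681, 718, 755, 772.
n = 19.
P25: r = 5 (integer) → 376.
P75: r = 15 (integer) → 674.
Difference: 674 − 376 = 298.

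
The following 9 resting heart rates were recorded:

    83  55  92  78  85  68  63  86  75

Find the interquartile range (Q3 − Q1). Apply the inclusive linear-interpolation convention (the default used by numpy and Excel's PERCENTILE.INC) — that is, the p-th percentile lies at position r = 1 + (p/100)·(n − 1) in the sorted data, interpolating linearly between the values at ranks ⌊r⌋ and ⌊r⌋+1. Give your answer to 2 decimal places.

Sorted: 55, 63, 68, 75, 78, 83, 85, 86, 92.
n = 9.
P25: r = 3 (integer) → 68.
P75: r = 7 (integer) → 85.
Difference: 85 − 68 = 17.

17.00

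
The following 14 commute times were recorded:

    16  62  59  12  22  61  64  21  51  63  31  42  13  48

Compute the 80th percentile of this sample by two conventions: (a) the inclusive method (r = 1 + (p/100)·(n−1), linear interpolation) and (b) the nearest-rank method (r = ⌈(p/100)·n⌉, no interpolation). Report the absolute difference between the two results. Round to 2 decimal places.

0.60

Sorted: 12, 13, 16, 21, 22, 31, 42, 48, 51, 59, 61, 62, 63, 64.
n = 14.
(a) r = 11.4; between ranks 11 (61) and 12 (62): 61.4.
(b) the nearest-rank method: rank 12 → 62.
|61.4 − 62| = 0.6.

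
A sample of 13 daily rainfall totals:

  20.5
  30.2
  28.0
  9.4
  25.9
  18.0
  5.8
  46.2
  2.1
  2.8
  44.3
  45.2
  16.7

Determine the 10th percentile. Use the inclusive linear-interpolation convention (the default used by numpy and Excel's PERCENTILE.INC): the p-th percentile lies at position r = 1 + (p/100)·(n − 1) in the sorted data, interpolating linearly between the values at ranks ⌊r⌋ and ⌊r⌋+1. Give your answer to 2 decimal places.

3.40

Sorted: 2.1, 2.8, 5.8, 9.4, 16.7, 18.0, 20.5, 25.9, 28.0, 30.2, 44.3, 45.2, 46.2.
n = 13.
r = 1 + (10/100)·(13 − 1) = 1 + 1.2 = 2.2.
Rank 2 is 2.8 and rank 3 is 5.8.
Interpolate: 2.8 + 0.2·(5.8 − 2.8) = 2.8 + 0.2·3 = 3.4.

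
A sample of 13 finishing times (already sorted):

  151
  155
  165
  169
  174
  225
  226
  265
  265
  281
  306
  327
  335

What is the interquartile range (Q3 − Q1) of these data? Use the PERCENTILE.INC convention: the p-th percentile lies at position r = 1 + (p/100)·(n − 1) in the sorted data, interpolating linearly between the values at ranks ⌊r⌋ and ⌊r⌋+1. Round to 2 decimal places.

112.00

n = 13.
P25: r = 4 (integer) → 169.
P75: r = 10 (integer) → 281.
Difference: 281 − 169 = 112.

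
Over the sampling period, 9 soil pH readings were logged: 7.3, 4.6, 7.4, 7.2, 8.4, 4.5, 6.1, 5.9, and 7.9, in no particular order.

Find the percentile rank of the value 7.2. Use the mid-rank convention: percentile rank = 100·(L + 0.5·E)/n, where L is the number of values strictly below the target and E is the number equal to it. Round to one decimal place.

50.0

Sorted: 4.5, 4.6, 5.9, 6.1, 7.2, 7.3, 7.4, 7.9, 8.4.
Count below 7.2: L = 4; count equal: E = 1; n = 9.
Percentile rank = 100·(4 + 0.5·1)/9 = 100·4.5/9 = 50.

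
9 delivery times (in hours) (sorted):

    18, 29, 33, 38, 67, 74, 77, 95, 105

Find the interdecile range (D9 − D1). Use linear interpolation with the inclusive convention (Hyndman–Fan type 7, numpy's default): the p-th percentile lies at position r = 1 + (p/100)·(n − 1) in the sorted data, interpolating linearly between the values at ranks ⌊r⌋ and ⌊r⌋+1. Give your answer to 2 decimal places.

n = 9.
P10: r = 1.8; ranks 1–2 are 18, 29; interpolating gives 26.8.
P90: r = 8.2; ranks 8–9 are 95, 105; interpolating gives 97.
Difference: 97 − 26.8 = 70.2.

70.20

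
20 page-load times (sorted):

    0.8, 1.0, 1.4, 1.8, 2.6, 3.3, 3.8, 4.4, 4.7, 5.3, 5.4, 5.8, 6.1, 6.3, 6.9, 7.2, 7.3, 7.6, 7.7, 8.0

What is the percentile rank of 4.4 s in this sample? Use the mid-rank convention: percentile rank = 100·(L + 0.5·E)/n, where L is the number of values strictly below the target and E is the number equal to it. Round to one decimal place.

Count below 4.4: L = 7; count equal: E = 1; n = 20.
Percentile rank = 100·(7 + 0.5·1)/20 = 100·7.5/20 = 37.5.

37.5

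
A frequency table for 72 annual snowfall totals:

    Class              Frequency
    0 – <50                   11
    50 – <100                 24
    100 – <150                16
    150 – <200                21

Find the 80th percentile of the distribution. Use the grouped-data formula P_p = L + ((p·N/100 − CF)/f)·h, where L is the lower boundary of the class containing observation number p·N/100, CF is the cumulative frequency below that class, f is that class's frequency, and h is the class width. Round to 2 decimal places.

165.71

N = 72; target position k = 80/100 · 72 = 57.6.
Cumulative frequencies: 11, 35, 51, 72.
Observation 57.6 falls in the class 150 – <200.
L = 150, CF = 51, f = 21, h = 50.
P80 = 150 + ((57.6 − 51)/21)·50 = 150 + 15.7143 = 165.714.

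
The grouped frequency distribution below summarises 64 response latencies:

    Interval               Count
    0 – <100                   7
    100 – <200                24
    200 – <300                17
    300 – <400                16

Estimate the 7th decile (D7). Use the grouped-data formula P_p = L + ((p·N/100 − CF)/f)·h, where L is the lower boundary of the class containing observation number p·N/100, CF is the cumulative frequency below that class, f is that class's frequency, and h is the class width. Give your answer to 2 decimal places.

N = 64; target position k = 70/100 · 64 = 44.8.
Cumulative frequencies: 7, 31, 48, 64.
Observation 44.8 falls in the class 200 – <300.
L = 200, CF = 31, f = 17, h = 100.
P70 = 200 + ((44.8 − 31)/17)·100 = 200 + 81.1765 = 281.176.

281.18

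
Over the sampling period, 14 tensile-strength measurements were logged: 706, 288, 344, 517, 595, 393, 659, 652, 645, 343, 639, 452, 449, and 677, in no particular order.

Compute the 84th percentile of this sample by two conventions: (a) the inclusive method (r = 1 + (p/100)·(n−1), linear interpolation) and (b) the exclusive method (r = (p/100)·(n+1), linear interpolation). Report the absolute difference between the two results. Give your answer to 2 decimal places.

11.36

Sorted: 288, 343, 344, 393, 449, 452, 517, 595, 639, 645, 652, 659, 677, 706.
n = 14.
(a) r = 11.92; between ranks 11 (652) and 12 (659): 658.44.
(b) r = 12.6; between ranks 12 (659) and 13 (677): 669.8.
|658.44 − 669.8| = 11.36.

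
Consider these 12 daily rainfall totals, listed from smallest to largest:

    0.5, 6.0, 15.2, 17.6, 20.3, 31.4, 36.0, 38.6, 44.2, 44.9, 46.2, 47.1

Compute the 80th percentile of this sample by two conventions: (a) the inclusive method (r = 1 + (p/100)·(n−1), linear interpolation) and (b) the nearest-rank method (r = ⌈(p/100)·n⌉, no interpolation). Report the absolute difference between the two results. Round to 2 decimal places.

n = 12.
(a) r = 9.8; between ranks 9 (44.2) and 10 (44.9): 44.76.
(b) the nearest-rank method: rank 10 → 44.9.
|44.76 − 44.9| = 0.14.

0.14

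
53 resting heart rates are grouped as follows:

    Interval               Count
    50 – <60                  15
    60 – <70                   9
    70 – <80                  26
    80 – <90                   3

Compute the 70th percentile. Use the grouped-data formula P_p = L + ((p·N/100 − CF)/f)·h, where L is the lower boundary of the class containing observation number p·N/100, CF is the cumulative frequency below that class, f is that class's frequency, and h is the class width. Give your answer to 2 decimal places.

75.04

N = 53; target position k = 70/100 · 53 = 37.1.
Cumulative frequencies: 15, 24, 50, 53.
Observation 37.1 falls in the class 70 – <80.
L = 70, CF = 24, f = 26, h = 10.
P70 = 70 + ((37.1 − 24)/26)·10 = 70 + 5.03846 = 75.0385.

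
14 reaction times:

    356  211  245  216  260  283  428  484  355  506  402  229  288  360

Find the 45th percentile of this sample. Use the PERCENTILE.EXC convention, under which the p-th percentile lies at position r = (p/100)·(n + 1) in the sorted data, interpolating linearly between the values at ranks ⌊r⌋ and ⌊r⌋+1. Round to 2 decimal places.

286.75

Sorted: 211, 216, 229, 245, 260, 283, 288, 355, 356, 360, 402, 428, 484, 506.
n = 14.
r = (45/100)·(14 + 1) = 6.75.
Rank 6 is 283 and rank 7 is 288.
Interpolate: 283 + 0.75·(288 − 283) = 283 + 0.75·5 = 286.75.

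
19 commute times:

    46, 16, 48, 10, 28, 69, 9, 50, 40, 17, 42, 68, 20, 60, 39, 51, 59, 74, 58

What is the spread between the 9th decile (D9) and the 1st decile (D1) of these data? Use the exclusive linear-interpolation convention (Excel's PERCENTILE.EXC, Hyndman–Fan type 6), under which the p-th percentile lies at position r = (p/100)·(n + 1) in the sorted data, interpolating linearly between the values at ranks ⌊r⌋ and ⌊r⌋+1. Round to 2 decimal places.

Sorted: 9, 10, 16, 17, 20, 28, 39, 40, 42, 46, 48, 50, 51, 58, 59, 60, 68, 69, 74.
n = 19.
P10: r = 2 (integer) → 10.
P90: r = 18 (integer) → 69.
Difference: 69 − 10 = 59.

59.00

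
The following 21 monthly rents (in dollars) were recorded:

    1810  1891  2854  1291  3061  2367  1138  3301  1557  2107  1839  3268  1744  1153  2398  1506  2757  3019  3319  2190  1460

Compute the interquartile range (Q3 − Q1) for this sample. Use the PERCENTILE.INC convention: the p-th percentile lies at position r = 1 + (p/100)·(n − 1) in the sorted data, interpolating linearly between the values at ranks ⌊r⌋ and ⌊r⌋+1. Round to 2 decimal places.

1297.00

Sorted: 1138, 1153, 1291, 1460, 1506, 1557, 1744, 1810, 1839, 1891, 2107, 2190, 2367, 2398, 2757, 2854, 3019, 3061, 3268, 3301, 3319.
n = 21.
P25: r = 6 (integer) → 1557.
P75: r = 16 (integer) → 2854.
Difference: 2854 − 1557 = 1297.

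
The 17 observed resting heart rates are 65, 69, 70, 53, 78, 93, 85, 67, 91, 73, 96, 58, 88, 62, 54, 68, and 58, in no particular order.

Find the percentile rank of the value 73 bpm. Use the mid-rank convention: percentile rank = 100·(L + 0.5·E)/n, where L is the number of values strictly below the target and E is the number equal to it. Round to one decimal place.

Sorted: 53, 54, 58, 58, 62, 65, 67, 68, 69, 70, 73, 78, 85, 88, 91, 93, 96.
Count below 73: L = 10; count equal: E = 1; n = 17.
Percentile rank = 100·(10 + 0.5·1)/17 = 100·10.5/17 = 61.76.

61.8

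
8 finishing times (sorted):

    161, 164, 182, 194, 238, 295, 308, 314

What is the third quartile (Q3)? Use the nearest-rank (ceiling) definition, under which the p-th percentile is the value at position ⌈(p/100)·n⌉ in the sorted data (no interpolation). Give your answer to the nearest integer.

295

n = 8.
Position = ⌈75/100 · 8⌉ = ⌈6⌉ = 6.
The value at rank 6 is 295.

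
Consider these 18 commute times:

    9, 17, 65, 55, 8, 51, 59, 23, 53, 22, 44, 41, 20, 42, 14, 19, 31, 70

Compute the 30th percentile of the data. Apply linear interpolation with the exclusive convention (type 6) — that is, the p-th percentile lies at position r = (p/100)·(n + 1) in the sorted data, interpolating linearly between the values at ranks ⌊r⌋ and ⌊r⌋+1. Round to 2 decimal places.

Sorted: 8, 9, 14, 17, 19, 20, 22, 23, 31, 41, 42, 44, 51, 53, 55, 59, 65, 70.
n = 18.
r = (30/100)·(18 + 1) = 5.7.
Rank 5 is 19 and rank 6 is 20.
Interpolate: 19 + 0.7·(20 − 19) = 19 + 0.7·1 = 19.7.

19.70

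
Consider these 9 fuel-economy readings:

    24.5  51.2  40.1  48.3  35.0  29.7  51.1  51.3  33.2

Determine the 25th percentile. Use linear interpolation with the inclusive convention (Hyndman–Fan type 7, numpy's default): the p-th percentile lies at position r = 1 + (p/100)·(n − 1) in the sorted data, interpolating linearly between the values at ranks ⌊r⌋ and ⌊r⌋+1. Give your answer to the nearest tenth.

Sorted: 24.5, 29.7, 33.2, 35.0, 40.1, 48.3, 51.1, 51.2, 51.3.
n = 9.
r = 1 + (25/100)·(9 − 1) = 1 + 2 = 3.
r is an integer, so P25 is the value at rank 3: 33.2.

33.2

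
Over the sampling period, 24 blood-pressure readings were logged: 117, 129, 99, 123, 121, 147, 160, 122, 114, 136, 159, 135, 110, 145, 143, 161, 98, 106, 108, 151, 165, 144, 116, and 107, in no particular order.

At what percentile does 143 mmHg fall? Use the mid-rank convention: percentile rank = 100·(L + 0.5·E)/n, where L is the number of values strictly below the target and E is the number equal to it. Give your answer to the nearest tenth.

64.6

Sorted: 98, 99, 106, 107, 108, 110, 114, 116, 117, 121, 122, 123, 129, 135, 136, 143, 144, 145, 147, 151, 159, 160, 161, 165.
Count below 143: L = 15; count equal: E = 1; n = 24.
Percentile rank = 100·(15 + 0.5·1)/24 = 100·15.5/24 = 64.58.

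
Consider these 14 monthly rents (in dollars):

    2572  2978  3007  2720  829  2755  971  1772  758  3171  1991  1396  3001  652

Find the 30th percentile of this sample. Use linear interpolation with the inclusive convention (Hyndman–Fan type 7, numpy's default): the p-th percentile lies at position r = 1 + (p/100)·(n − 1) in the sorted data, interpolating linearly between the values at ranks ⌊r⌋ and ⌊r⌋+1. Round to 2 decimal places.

Sorted: 652, 758, 829, 971, 1396, 1772, 1991, 2572, 2720, 2755, 2978, 3001, 3007, 3171.
n = 14.
r = 1 + (30/100)·(14 − 1) = 1 + 3.9 = 4.9.
Rank 4 is 971 and rank 5 is 1396.
Interpolate: 971 + 0.9·(1396 − 971) = 971 + 0.9·425 = 1353.5.

1353.50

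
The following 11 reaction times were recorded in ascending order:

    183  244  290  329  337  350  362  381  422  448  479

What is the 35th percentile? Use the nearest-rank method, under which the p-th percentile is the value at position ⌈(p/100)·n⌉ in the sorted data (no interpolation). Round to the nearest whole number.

329

n = 11.
Position = ⌈35/100 · 11⌉ = ⌈3.85⌉ = 4.
The value at rank 4 is 329.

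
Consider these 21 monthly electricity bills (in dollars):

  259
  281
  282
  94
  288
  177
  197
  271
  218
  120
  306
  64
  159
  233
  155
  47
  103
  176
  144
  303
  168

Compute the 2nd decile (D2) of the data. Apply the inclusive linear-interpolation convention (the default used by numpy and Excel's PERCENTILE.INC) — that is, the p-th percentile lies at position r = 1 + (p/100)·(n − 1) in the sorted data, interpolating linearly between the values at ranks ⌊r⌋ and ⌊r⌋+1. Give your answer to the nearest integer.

120

Sorted: 47, 64, 94, 103, 120, 144, 155, 159, 168, 176, 177, 197, 218, 233, 259, 271, 281, 282, 288, 303, 306.
n = 21.
r = 1 + (20/100)·(21 − 1) = 1 + 4 = 5.
r is an integer, so P20 is the value at rank 5: 120.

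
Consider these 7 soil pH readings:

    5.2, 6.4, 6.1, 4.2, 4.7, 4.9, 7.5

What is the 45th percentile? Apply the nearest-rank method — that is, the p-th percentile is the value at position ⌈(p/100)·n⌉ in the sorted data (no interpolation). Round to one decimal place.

5.2

Sorted: 4.2, 4.7, 4.9, 5.2, 6.1, 6.4, 7.5.
n = 7.
Position = ⌈45/100 · 7⌉ = ⌈3.15⌉ = 4.
The value at rank 4 is 5.2.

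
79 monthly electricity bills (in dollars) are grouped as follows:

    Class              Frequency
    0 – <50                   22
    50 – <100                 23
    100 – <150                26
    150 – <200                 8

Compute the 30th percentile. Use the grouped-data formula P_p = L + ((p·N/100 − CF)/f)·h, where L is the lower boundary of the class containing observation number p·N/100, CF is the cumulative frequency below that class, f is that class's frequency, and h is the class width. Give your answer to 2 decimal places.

N = 79; target position k = 30/100 · 79 = 23.7.
Cumulative frequencies: 22, 45, 71, 79.
Observation 23.7 falls in the class 50 – <100.
L = 50, CF = 22, f = 23, h = 50.
P30 = 50 + ((23.7 − 22)/23)·50 = 50 + 3.69565 = 53.6957.

53.70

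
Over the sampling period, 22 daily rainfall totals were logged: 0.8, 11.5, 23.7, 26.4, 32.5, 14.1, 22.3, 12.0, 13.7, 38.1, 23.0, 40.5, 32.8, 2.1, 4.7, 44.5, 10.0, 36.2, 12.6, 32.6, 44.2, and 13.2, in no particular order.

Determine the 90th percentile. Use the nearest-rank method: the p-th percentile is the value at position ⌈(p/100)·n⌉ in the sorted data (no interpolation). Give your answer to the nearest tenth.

40.5

Sorted: 0.8, 2.1, 4.7, 10.0, 11.5, 12.0, 12.6, 13.2, 13.7, 14.1, 22.3, 23.0, 23.7, 26.4, 32.5, 32.6, 32.8, 36.2, 38.1, 40.5, 44.2, 44.5.
n = 22.
Position = ⌈90/100 · 22⌉ = ⌈19.8⌉ = 20.
The value at rank 20 is 40.5.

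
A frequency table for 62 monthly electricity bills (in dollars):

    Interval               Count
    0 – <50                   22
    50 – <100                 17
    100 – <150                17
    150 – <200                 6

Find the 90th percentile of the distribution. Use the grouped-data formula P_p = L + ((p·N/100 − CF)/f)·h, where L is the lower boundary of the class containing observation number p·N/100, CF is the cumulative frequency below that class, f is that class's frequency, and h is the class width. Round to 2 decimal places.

N = 62; target position k = 90/100 · 62 = 55.8.
Cumulative frequencies: 22, 39, 56, 62.
Observation 55.8 falls in the class 100 – <150.
L = 100, CF = 39, f = 17, h = 50.
P90 = 100 + ((55.8 − 39)/17)·50 = 100 + 49.4118 = 149.412.

149.41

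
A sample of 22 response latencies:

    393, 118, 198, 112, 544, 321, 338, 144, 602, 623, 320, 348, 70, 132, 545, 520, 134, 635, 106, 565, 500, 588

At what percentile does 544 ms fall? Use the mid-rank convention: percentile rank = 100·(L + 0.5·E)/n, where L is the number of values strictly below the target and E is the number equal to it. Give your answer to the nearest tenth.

Sorted: 70, 106, 112, 118, 132, 134, 144, 198, 320, 321, 338, 348, 393, 500, 520, 544, 545, 565, 588, 602, 623, 635.
Count below 544: L = 15; count equal: E = 1; n = 22.
Percentile rank = 100·(15 + 0.5·1)/22 = 100·15.5/22 = 70.45.

70.5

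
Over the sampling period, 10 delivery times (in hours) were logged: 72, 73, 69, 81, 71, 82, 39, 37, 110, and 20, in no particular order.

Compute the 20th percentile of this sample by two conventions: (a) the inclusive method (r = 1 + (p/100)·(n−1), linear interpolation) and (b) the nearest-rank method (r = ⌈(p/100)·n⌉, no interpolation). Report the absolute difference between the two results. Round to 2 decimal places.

Sorted: 20, 37, 39, 69, 71, 72, 73, 81, 82, 110.
n = 10.
(a) r = 2.8; between ranks 2 (37) and 3 (39): 38.6.
(b) the nearest-rank method: rank 2 → 37.
|38.6 − 37| = 1.6.

1.60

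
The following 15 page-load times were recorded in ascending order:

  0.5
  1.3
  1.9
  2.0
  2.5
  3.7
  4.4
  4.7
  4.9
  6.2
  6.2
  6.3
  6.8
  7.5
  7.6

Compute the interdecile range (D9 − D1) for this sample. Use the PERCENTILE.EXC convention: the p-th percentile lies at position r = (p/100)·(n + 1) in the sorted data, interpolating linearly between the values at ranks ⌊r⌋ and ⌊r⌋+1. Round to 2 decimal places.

n = 15.
P10: r = 1.6; ranks 1–2 are 0.5, 1.3; interpolating gives 0.98.
P90: r = 14.4; ranks 14–15 are 7.5, 7.6; interpolating gives 7.54.
Difference: 7.54 − 0.98 = 6.56.

6.56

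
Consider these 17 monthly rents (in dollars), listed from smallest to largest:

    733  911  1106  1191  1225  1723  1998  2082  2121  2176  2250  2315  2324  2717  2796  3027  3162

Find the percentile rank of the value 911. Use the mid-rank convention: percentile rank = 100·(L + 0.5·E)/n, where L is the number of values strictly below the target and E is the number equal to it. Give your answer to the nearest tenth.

8.8

Count below 911: L = 1; count equal: E = 1; n = 17.
Percentile rank = 100·(1 + 0.5·1)/17 = 100·1.5/17 = 8.824.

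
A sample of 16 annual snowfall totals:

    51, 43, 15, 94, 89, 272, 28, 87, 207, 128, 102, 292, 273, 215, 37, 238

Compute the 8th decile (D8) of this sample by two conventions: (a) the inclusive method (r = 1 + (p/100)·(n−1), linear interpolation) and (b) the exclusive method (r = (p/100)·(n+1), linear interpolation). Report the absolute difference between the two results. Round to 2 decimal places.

20.40

Sorted: 15, 28, 37, 43, 51, 87, 89, 94, 102, 128, 207, 215, 238, 272, 273, 292.
n = 16.
(a) r = 13 → value at rank 13 = 238.
(b) r = 13.6; between ranks 13 (238) and 14 (272): 258.4.
|238 − 258.4| = 20.4.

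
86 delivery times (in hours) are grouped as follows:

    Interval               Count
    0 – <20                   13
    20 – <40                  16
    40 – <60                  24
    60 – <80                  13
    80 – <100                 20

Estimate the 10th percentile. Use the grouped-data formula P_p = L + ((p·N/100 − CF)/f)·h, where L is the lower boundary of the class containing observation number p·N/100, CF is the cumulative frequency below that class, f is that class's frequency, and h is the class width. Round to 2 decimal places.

N = 86; target position k = 10/100 · 86 = 8.6.
Cumulative frequencies: 13, 29, 53, 66, 86.
Observation 8.6 falls in the class 0 – <20.
L = 0, CF = 0, f = 13, h = 20.
P10 = 0 + ((8.6 − 0)/13)·20 = 0 + 13.2308 = 13.2308.

13.23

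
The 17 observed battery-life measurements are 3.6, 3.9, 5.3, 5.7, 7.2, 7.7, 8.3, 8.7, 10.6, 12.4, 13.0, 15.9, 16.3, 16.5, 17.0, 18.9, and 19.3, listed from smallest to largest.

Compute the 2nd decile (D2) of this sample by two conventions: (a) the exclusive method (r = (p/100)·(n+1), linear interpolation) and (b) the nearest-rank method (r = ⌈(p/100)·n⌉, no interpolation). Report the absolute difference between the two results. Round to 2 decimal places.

n = 17.
(a) r = 3.6; between ranks 3 (5.3) and 4 (5.7): 5.54.
(b) the nearest-rank method: rank 4 → 5.7.
|5.54 − 5.7| = 0.16.

0.16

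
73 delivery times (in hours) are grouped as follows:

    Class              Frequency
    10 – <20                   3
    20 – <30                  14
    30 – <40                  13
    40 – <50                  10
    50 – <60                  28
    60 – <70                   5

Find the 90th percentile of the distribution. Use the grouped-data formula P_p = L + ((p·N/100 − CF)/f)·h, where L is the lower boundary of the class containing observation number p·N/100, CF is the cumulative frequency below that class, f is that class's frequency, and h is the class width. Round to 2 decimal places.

59.18

N = 73; target position k = 90/100 · 73 = 65.7.
Cumulative frequencies: 3, 17, 30, 40, 68, 73.
Observation 65.7 falls in the class 50 – <60.
L = 50, CF = 40, f = 28, h = 10.
P90 = 50 + ((65.7 − 40)/28)·10 = 50 + 9.17857 = 59.1786.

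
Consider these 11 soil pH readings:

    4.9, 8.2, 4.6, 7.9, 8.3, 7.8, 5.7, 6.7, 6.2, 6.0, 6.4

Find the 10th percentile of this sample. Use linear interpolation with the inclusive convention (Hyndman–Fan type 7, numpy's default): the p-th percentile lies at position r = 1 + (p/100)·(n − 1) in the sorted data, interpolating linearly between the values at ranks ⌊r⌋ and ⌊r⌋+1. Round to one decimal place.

Sorted: 4.6, 4.9, 5.7, 6.0, 6.2, 6.4, 6.7, 7.8, 7.9, 8.2, 8.3.
n = 11.
r = 1 + (10/100)·(11 − 1) = 1 + 1 = 2.
r is an integer, so P10 is the value at rank 2: 4.9.

4.9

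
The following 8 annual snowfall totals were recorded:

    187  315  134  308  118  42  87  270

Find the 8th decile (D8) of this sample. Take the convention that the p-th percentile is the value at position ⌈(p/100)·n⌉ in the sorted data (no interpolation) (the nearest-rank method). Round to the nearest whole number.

308

Sorted: 42, 87, 118, 134, 187, 270, 308, 315.
n = 8.
Position = ⌈80/100 · 8⌉ = ⌈6.4⌉ = 7.
The value at rank 7 is 308.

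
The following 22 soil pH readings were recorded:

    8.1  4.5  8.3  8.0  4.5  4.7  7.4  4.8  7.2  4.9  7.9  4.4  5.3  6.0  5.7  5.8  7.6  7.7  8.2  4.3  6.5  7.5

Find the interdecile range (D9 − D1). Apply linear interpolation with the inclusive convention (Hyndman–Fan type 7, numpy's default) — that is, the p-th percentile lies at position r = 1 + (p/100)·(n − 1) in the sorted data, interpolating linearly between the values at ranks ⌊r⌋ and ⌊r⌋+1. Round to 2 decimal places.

3.59

Sorted: 4.3, 4.4, 4.5, 4.5, 4.7, 4.8, 4.9, 5.3, 5.7, 5.8, 6.0, 6.5, 7.2, 7.4, 7.5, 7.6, 7.7, 7.9, 8.0, 8.1, 8.2, 8.3.
n = 22.
P10: r = 3.1; ranks 3–4 are 4.5, 4.5; interpolating gives 4.5.
P90: r = 19.9; ranks 19–20 are 8.0, 8.1; interpolating gives 8.09.
Difference: 8.09 − 4.5 = 3.59.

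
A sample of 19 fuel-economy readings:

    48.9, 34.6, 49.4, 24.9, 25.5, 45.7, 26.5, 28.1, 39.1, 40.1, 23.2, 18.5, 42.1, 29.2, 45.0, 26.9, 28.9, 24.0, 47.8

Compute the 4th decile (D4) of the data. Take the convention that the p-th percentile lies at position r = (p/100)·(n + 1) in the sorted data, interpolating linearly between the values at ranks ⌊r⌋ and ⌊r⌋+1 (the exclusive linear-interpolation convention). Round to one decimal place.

Sorted: 18.5, 23.2, 24.0, 24.9, 25.5, 26.5, 26.9, 28.1, 28.9, 29.2, 34.6, 39.1, 40.1, 42.1, 45.0, 45.7, 47.8, 48.9, 49.4.
n = 19.
r = (40/100)·(19 + 1) = 8.
r is an integer, so P40 is the value at rank 8: 28.1.

28.1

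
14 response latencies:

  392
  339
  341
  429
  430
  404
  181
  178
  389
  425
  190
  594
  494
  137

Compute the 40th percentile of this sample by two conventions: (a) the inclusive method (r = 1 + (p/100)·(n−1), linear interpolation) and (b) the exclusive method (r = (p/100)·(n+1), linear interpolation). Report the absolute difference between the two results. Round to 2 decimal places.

9.60

Sorted: 137, 178, 181, 190, 339, 341, 389, 392, 404, 425, 429, 430, 494, 594.
n = 14.
(a) r = 6.2; between ranks 6 (341) and 7 (389): 350.6.
(b) r = 6 → value at rank 6 = 341.
|350.6 − 341| = 9.6.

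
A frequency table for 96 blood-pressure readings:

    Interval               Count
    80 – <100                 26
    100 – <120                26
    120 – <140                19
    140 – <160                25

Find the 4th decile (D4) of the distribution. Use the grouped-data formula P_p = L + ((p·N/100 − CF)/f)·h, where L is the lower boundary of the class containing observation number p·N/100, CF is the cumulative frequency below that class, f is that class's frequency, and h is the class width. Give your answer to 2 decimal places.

N = 96; target position k = 40/100 · 96 = 38.4.
Cumulative frequencies: 26, 52, 71, 96.
Observation 38.4 falls in the class 100 – <120.
L = 100, CF = 26, f = 26, h = 20.
P40 = 100 + ((38.4 − 26)/26)·20 = 100 + 9.53846 = 109.538.

109.54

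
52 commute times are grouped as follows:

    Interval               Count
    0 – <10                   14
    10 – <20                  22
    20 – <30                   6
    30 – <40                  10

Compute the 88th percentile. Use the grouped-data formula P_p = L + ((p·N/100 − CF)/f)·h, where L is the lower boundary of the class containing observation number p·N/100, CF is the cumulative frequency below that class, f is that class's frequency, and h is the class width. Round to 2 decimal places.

N = 52; target position k = 88/100 · 52 = 45.76.
Cumulative frequencies: 14, 36, 42, 52.
Observation 45.76 falls in the class 30 – <40.
L = 30, CF = 42, f = 10, h = 10.
P88 = 30 + ((45.76 − 42)/10)·10 = 30 + 3.76 = 33.76.

33.76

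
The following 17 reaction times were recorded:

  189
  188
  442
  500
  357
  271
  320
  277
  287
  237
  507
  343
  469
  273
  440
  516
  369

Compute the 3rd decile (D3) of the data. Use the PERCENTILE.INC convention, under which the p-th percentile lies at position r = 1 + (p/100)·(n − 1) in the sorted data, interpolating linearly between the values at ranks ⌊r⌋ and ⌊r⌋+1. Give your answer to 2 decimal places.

276.20

Sorted: 188, 189, 237, 271, 273, 277, 287, 320, 343, 357, 369, 440, 442, 469, 500, 507, 516.
n = 17.
r = 1 + (30/100)·(17 − 1) = 1 + 4.8 = 5.8.
Rank 5 is 273 and rank 6 is 277.
Interpolate: 273 + 0.8·(277 − 273) = 273 + 0.8·4 = 276.2.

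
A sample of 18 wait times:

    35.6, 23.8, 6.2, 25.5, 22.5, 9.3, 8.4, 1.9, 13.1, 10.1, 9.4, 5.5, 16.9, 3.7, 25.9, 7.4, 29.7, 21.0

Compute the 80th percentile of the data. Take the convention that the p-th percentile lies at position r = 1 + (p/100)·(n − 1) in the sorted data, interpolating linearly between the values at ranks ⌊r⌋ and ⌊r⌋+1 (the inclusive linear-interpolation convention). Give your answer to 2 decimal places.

Sorted: 1.9, 3.7, 5.5, 6.2, 7.4, 8.4, 9.3, 9.4, 10.1, 13.1, 16.9, 21.0, 22.5, 23.8, 25.5, 25.9, 29.7, 35.6.
n = 18.
r = 1 + (80/100)·(18 − 1) = 1 + 13.6 = 14.6.
Rank 14 is 23.8 and rank 15 is 25.5.
Interpolate: 23.8 + 0.6·(25.5 − 23.8) = 23.8 + 0.6·1.7 = 24.82.

24.82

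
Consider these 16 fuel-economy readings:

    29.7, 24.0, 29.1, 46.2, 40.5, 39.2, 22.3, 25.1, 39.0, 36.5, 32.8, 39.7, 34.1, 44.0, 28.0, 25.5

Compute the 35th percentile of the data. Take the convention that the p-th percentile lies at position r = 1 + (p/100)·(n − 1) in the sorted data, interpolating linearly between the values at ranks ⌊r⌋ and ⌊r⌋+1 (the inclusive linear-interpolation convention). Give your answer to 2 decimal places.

Sorted: 22.3, 24.0, 25.1, 25.5, 28.0, 29.1, 29.7, 32.8, 34.1, 36.5, 39.0, 39.2, 39.7, 40.5, 44.0, 46.2.
n = 16.
r = 1 + (35/100)·(16 − 1) = 1 + 5.25 = 6.25.
Rank 6 is 29.1 and rank 7 is 29.7.
Interpolate: 29.1 + 0.25·(29.7 − 29.1) = 29.1 + 0.25·0.6 = 29.25.

29.25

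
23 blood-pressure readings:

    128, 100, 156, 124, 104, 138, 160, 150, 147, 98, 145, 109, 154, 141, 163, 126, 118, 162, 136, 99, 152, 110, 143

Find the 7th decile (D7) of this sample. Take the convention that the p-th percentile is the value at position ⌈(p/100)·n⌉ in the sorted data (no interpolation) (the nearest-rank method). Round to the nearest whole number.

150

Sorted: 98, 99, 100, 104, 109, 110, 118, 124, 126, 128, 136, 138, 141, 143, 145, 147, 150, 152, 154, 156, 160, 162, 163.
n = 23.
Position = ⌈70/100 · 23⌉ = ⌈16.1⌉ = 17.
The value at rank 17 is 150.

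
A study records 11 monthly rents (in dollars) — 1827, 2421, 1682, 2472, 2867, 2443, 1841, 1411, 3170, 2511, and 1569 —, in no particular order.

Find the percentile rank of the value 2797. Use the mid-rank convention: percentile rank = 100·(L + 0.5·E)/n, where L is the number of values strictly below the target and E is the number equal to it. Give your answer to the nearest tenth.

81.8

Sorted: 1411, 1569, 1682, 1827, 1841, 2421, 2443, 2472, 2511, 2867, 3170.
Count below 2797: L = 9; count equal: E = 0; n = 11.
Percentile rank = 100·(9 + 0.5·0)/11 = 100·9/11 = 81.82.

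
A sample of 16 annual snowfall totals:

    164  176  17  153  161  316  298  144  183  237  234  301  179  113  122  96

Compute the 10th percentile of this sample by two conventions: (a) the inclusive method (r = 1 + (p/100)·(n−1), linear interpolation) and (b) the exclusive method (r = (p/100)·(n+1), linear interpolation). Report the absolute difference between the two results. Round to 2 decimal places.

32.20

Sorted: 17, 96, 113, 122, 144, 153, 161, 164, 176, 179, 183, 234, 237, 298, 301, 316.
n = 16.
(a) r = 2.5; between ranks 2 (96) and 3 (113): 104.5.
(b) r = 1.7; between ranks 1 (17) and 2 (96): 72.3.
|104.5 − 72.3| = 32.2.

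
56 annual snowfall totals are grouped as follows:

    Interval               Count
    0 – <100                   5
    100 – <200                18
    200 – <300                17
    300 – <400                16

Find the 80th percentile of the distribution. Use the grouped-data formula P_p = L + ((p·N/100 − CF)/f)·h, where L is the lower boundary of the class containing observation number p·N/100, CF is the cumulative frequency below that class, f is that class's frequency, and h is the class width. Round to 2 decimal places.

330.00

N = 56; target position k = 80/100 · 56 = 44.8.
Cumulative frequencies: 5, 23, 40, 56.
Observation 44.8 falls in the class 300 – <400.
L = 300, CF = 40, f = 16, h = 100.
P80 = 300 + ((44.8 − 40)/16)·100 = 300 + 30 = 330.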